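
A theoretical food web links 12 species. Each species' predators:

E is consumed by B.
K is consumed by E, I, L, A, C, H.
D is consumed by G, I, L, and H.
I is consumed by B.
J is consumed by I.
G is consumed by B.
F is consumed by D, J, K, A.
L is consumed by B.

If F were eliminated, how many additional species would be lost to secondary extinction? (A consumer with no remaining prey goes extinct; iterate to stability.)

Remove F.
Round 1: D (all prey gone), J (all prey gone), K (all prey gone) → extinct.
Round 2: I (all prey gone), E (all prey gone), C (all prey gone), G (all prey gone), A (all prey gone), L (all prey gone), H (all prey gone) → extinct.
Round 3: B (all prey gone) → extinct.
No further losses. Total secondary extinctions: 11.

11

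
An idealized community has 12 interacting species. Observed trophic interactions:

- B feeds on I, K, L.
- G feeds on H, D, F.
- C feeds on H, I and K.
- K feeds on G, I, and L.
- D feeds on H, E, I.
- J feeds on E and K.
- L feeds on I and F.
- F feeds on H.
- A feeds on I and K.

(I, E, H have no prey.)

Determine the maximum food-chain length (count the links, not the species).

4 links

One longest chain: I → D → G → K → J.
It has 5 species and 4 links.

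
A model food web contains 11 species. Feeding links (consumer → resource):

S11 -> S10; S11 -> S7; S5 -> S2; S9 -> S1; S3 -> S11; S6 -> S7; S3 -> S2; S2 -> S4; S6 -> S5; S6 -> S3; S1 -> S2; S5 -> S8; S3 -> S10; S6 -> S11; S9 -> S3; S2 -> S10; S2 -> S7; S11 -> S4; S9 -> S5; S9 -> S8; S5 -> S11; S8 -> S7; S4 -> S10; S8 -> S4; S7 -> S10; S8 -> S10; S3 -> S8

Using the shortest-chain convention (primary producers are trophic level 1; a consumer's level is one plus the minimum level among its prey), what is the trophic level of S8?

Trophic level 2

S10 is a producer → level 1.
S8 eats S10 → level 2.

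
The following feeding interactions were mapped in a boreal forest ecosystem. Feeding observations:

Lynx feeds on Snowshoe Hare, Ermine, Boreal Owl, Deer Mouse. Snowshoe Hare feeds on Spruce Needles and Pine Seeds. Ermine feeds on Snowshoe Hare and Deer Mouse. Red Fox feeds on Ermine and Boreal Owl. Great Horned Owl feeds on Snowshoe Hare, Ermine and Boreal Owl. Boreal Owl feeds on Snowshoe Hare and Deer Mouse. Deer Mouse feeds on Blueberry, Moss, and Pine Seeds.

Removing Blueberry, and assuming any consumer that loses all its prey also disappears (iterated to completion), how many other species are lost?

Remove Blueberry.
Every predator of it retains at least one other prey: Deer Mouse still has Pine Seeds, Moss.
No consumer loses all prey, so no secondary extinctions occur.

0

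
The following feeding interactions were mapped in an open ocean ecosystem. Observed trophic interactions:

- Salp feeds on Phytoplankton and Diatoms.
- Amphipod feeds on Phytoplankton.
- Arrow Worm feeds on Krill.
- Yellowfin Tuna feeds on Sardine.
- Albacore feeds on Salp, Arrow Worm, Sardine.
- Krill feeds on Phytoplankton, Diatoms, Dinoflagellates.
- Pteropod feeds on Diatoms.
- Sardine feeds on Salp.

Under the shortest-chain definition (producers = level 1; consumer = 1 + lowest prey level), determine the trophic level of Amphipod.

Phytoplankton is a producer → level 1.
Amphipod eats Phytoplankton → level 2.

Trophic level 2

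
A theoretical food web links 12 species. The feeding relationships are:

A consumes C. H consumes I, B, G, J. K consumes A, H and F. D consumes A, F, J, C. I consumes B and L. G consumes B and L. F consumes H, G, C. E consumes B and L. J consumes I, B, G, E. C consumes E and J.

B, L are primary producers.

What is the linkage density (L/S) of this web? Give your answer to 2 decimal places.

There are L = 27 links among S = 12 species.
L/S = 27/12 = 2.2500 ≈ 2.25.

L/S = 2.25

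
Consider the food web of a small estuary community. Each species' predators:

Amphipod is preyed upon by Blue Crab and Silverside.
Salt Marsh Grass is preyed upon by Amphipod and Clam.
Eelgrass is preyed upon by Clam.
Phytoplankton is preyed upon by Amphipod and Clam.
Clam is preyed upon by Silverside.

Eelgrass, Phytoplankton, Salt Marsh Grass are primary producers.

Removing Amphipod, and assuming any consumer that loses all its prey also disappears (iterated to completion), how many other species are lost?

Remove Amphipod.
Round 1: Blue Crab (all prey gone) → extinct.
No further losses. Total secondary extinctions: 1.

1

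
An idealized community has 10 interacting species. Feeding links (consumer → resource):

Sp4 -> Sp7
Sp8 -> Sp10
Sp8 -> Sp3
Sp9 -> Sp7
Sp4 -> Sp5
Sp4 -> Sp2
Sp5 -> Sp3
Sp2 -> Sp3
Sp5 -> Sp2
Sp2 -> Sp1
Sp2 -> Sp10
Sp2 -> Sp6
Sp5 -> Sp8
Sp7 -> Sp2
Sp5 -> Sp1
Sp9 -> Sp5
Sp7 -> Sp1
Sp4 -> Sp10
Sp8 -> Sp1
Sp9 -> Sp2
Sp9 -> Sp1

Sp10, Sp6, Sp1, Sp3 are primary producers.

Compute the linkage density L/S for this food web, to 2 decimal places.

There are L = 21 links among S = 10 species.
L/S = 21/10 = 2.1000 ≈ 2.10.

L/S = 2.10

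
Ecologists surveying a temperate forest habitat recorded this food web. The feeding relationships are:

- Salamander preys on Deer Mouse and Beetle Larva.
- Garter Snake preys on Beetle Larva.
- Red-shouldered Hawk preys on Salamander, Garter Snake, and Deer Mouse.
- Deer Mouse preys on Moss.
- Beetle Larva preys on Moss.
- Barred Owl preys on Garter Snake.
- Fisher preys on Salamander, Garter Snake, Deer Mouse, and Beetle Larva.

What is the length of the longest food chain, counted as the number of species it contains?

4 species

One longest chain: Moss → Beetle Larva → Garter Snake → Barred Owl.
It has 4 species and 3 links.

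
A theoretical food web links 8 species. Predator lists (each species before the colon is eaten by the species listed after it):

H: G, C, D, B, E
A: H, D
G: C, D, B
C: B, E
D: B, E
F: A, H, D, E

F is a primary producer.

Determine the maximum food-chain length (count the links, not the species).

5 links

One longest chain: F → A → H → G → C → B.
It has 6 species and 5 links.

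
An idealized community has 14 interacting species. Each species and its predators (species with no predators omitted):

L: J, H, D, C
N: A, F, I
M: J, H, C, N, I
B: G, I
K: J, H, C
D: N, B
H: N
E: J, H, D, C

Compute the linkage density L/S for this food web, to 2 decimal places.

L/S = 1.71

There are L = 24 links among S = 14 species.
L/S = 24/14 = 1.7143 ≈ 1.71.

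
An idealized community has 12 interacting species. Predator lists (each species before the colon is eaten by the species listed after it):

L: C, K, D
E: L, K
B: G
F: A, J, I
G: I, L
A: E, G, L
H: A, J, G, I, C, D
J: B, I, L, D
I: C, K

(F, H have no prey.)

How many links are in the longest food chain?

5 links

One longest chain: F → J → B → G → L → C.
It has 6 species and 5 links.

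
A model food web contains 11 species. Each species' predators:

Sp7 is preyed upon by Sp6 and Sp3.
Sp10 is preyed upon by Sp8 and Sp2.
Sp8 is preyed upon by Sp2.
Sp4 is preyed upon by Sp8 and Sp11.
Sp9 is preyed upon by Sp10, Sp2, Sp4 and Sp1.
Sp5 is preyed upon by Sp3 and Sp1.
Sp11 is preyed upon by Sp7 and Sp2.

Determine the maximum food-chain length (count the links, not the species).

One longest chain: Sp9 → Sp4 → Sp11 → Sp7 → Sp3.
It has 5 species and 4 links.

4 links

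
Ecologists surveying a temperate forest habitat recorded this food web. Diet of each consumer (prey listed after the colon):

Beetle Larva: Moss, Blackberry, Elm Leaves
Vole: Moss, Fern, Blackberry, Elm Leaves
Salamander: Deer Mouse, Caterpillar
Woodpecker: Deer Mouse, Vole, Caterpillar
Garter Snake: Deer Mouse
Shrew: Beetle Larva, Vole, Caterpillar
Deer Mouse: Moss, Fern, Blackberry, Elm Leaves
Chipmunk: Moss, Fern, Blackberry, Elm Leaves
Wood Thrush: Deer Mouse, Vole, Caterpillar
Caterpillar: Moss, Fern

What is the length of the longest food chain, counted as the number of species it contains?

3 species

One longest chain: Moss → Caterpillar → Salamander.
It has 3 species and 2 links.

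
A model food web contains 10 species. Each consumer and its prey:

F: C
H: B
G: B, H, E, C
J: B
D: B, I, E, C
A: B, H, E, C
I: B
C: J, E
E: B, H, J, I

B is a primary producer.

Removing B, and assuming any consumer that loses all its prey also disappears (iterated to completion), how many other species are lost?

Remove B.
Round 1: H (all prey gone), J (all prey gone), I (all prey gone) → extinct.
Round 2: E (all prey gone) → extinct.
Round 3: C (all prey gone) → extinct.
Round 4: D (all prey gone), F (all prey gone), G (all prey gone), A (all prey gone) → extinct.
No further losses. Total secondary extinctions: 9.

9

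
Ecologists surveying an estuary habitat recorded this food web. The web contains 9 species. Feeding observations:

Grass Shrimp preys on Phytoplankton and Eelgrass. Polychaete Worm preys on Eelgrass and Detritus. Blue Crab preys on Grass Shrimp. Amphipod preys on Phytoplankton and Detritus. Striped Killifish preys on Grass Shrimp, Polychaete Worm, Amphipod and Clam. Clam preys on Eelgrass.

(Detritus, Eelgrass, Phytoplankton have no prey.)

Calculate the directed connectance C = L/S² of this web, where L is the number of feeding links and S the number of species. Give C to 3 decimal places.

C = 0.148

The web has S = 9 species and L = 12 feeding links.
C = L / S² = 12 / 81 = 0.1481 ≈ 0.148.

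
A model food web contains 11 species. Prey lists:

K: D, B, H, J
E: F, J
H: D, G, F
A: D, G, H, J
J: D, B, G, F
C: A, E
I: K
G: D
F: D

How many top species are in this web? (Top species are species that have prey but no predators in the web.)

2

Top species (has prey, but nothing eats it): I, C.
Count: 2.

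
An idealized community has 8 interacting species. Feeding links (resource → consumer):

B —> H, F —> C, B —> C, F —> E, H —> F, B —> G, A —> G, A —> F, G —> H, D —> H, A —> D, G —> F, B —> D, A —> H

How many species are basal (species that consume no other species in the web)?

2

Basal species (no prey listed): B, A.
Count: 2.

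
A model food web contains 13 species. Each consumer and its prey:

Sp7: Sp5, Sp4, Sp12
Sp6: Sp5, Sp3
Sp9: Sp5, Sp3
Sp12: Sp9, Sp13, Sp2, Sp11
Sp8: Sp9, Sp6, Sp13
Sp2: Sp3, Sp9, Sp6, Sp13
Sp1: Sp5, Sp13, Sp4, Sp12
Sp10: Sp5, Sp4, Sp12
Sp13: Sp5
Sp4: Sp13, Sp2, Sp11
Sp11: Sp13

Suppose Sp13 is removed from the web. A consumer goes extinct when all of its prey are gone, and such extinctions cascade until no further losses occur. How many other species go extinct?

Remove Sp13.
Round 1: Sp11 (all prey gone) → extinct.
No further losses. Total secondary extinctions: 1.

1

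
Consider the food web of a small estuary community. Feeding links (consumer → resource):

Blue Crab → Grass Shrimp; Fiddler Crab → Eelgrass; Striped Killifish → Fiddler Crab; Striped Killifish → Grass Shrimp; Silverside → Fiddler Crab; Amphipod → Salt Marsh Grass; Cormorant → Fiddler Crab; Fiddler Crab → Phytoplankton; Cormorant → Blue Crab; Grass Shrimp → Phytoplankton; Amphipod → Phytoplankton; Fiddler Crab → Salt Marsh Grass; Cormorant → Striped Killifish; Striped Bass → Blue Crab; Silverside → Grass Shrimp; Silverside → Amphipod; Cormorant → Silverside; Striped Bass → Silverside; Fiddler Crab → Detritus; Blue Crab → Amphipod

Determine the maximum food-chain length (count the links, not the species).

One longest chain: Phytoplankton → Amphipod → Blue Crab → Cormorant.
It has 4 species and 3 links.

3 links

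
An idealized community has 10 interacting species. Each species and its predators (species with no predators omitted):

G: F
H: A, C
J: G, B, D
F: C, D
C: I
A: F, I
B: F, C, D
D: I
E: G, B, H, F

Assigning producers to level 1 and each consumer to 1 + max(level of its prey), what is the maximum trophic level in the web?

Producers (level 1): J, E.
E → H → A → F → D → I gives I level 6.
No species has a prey at level 6, so no species reaches level 7.

6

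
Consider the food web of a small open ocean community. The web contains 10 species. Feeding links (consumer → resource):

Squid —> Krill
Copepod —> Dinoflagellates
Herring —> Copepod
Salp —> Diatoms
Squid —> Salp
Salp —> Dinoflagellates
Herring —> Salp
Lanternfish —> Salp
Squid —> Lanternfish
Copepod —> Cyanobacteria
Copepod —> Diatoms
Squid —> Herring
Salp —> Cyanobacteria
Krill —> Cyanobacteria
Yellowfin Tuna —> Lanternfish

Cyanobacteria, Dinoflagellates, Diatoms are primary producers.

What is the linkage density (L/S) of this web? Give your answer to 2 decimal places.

There are L = 15 links among S = 10 species.
L/S = 15/10 = 1.5000 ≈ 1.50.

L/S = 1.50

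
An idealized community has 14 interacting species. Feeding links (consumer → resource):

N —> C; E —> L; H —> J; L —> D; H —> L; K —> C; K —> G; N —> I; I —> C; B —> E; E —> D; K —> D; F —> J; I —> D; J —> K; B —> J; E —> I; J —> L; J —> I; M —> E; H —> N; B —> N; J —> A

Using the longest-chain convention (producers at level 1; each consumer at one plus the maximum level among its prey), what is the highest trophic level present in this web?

4

Producers (level 1): A, C, D, G.
C → I → J → F gives F level 4.
No species has a prey at level 4, so no species reaches level 5.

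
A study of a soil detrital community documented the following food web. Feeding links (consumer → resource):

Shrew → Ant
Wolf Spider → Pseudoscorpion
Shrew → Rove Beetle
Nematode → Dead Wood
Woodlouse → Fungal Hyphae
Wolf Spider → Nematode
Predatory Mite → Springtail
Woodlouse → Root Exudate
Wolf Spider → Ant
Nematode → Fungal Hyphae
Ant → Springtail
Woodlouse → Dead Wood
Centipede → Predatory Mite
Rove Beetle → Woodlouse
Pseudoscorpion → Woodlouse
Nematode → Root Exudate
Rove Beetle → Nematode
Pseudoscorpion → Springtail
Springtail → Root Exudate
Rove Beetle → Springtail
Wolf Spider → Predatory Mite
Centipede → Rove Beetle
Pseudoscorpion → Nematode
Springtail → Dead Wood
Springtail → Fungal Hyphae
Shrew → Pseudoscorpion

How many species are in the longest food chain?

4 species

One longest chain: Root Exudate → Springtail → Pseudoscorpion → Wolf Spider.
It has 4 species and 3 links.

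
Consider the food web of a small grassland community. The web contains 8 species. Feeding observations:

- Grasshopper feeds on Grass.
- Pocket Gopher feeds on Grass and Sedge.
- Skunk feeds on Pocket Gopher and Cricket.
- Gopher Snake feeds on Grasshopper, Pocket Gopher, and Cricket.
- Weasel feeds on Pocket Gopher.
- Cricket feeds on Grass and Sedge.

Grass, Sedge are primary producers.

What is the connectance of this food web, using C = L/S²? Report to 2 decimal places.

The web has S = 8 species and L = 11 feeding links.
C = L / S² = 11 / 64 = 0.1719 ≈ 0.17.

C = 0.17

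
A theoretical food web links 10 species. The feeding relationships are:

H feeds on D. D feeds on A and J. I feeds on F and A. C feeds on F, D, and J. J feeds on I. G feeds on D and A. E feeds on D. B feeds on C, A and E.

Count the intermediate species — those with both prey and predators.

5

Intermediate species (has both prey and predators): I, J, D, C, E.
Count: 5.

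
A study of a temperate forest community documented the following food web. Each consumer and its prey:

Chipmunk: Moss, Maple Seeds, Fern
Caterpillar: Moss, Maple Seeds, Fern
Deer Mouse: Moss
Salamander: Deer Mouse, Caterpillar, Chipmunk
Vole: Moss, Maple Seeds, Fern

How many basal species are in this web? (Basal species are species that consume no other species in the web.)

Basal species (no prey listed): Moss, Maple Seeds, Fern.
Count: 3.

3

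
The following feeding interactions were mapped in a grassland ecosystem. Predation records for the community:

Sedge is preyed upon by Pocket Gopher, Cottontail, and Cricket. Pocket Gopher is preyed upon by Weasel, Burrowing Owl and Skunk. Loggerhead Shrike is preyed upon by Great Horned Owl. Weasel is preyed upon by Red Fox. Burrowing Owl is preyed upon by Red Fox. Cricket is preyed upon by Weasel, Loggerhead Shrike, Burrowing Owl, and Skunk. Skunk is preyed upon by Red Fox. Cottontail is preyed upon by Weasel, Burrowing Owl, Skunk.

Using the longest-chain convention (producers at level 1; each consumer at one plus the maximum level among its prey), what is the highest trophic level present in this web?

Producers (level 1): Sedge.
Sedge → Cricket → Loggerhead Shrike → Great Horned Owl gives Great Horned Owl level 4.
No species has a prey at level 4, so no species reaches level 5.

4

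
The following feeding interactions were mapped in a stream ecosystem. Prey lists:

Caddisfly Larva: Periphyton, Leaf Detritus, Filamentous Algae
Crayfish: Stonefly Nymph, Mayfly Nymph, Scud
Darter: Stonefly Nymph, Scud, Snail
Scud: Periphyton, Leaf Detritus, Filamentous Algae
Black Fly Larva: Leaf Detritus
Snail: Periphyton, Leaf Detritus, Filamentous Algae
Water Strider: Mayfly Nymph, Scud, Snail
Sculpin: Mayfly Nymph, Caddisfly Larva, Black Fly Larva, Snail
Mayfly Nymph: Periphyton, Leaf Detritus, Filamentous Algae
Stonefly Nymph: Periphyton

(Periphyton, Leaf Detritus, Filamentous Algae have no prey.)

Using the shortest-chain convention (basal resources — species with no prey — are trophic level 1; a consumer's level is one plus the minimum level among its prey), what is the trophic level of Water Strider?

Periphyton has no prey (basal) → level 1.
Snail eats Periphyton → level 2.
Water Strider eats Snail → level 3.
No prey of Water Strider is below level 2, so 3 is the minimum.

Trophic level 3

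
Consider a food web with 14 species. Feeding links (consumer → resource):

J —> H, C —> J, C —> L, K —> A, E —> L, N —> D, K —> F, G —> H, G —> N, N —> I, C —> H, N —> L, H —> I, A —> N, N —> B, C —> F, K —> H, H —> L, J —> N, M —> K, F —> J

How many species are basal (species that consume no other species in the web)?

4

Basal species (no prey listed): L, D, I, B.
Count: 4.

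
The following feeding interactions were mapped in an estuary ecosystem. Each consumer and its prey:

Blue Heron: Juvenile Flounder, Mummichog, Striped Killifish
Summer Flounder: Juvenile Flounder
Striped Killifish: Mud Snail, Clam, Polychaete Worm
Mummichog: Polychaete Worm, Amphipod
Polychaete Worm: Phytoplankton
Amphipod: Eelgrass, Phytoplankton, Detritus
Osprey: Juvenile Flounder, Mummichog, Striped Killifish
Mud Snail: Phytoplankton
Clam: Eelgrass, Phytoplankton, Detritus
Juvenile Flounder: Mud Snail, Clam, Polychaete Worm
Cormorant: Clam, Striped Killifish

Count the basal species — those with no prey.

3

Basal species (no prey listed): Eelgrass, Phytoplankton, Detritus.
Count: 3.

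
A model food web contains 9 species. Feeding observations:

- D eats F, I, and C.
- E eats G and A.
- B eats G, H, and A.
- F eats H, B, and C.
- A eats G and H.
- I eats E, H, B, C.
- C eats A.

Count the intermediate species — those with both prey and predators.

6

Intermediate species (has both prey and predators): A, E, B, C, F, I.
Count: 6.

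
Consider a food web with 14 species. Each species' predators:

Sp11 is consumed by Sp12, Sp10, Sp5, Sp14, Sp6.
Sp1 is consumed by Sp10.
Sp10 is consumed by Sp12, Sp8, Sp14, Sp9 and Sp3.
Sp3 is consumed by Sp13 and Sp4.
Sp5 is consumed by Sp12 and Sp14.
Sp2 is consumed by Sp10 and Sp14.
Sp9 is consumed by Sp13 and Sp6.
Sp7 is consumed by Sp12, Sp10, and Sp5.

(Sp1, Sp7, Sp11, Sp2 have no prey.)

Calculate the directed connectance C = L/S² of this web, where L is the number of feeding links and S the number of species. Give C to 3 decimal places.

The web has S = 14 species and L = 22 feeding links.
C = L / S² = 22 / 196 = 0.1122 ≈ 0.112.

C = 0.112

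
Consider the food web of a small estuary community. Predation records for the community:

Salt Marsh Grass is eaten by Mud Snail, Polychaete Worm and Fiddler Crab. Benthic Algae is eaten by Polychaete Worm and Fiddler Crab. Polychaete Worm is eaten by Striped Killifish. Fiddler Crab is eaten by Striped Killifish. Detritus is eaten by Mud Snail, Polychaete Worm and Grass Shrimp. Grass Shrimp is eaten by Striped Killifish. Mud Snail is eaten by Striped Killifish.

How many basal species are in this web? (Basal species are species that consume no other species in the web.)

Basal species (no prey listed): Detritus, Salt Marsh Grass, Benthic Algae.
Count: 3.

3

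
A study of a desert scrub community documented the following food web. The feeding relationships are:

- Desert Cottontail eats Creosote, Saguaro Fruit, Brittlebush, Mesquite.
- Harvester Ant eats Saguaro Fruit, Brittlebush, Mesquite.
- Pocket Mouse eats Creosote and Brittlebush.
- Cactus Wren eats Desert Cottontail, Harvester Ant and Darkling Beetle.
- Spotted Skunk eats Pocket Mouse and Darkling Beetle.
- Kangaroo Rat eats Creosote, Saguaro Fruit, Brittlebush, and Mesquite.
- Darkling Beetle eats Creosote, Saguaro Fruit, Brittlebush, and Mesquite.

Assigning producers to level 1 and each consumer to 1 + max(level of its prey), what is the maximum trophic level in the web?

3

Producers (level 1): Saguaro Fruit, Mesquite, Brittlebush, Creosote.
Saguaro Fruit → Harvester Ant → Cactus Wren gives Cactus Wren level 3.
No species has a prey at level 3, so no species reaches level 4.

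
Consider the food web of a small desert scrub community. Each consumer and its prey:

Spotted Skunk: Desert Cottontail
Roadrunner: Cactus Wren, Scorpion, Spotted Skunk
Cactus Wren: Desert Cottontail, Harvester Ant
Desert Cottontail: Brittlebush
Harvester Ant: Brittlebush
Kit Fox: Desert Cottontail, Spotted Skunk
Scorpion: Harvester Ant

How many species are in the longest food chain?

4 species

One longest chain: Brittlebush → Desert Cottontail → Cactus Wren → Roadrunner.
It has 4 species and 3 links.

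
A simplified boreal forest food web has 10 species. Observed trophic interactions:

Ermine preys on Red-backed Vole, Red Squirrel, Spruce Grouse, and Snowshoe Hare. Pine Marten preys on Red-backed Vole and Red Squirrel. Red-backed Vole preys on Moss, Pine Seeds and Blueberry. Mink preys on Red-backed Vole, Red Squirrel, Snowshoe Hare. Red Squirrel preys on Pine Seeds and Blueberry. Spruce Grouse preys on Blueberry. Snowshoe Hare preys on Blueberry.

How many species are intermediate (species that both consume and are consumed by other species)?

Intermediate species (has both prey and predators): Spruce Grouse, Red Squirrel, Snowshoe Hare, Red-backed Vole.
Count: 4.

4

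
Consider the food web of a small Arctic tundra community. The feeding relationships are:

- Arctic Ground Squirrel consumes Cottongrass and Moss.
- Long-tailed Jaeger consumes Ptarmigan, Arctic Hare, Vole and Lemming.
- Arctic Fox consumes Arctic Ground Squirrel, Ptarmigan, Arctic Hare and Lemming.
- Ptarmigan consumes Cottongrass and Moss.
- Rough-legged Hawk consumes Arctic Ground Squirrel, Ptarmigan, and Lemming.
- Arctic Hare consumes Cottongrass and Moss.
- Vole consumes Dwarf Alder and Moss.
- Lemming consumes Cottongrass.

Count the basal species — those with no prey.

Basal species (no prey listed): Cottongrass, Moss, Dwarf Alder.
Count: 3.

3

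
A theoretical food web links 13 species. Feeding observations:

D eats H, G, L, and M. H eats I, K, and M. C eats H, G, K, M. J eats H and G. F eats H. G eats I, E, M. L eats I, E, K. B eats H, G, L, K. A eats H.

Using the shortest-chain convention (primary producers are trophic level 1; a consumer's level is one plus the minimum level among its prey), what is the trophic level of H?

I is a producer → level 1.
H eats I → level 2.

Trophic level 2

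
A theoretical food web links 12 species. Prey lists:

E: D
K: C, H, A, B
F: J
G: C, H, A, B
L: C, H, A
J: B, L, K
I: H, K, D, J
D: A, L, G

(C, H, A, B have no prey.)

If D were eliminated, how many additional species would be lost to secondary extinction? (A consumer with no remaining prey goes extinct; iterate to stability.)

Remove D.
Round 1: E (all prey gone) → extinct.
No further losses. Total secondary extinctions: 1.

1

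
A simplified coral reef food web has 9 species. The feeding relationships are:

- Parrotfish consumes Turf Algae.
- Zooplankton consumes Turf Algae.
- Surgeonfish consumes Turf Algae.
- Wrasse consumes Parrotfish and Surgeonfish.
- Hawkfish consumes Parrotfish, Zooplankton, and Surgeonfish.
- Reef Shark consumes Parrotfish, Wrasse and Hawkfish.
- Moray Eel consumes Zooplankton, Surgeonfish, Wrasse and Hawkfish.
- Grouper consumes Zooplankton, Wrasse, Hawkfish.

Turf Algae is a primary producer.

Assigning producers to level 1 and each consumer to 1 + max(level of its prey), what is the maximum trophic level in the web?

4

Producers (level 1): Turf Algae.
Turf Algae → Parrotfish → Hawkfish → Moray Eel gives Moray Eel level 4.
No species has a prey at level 4, so no species reaches level 5.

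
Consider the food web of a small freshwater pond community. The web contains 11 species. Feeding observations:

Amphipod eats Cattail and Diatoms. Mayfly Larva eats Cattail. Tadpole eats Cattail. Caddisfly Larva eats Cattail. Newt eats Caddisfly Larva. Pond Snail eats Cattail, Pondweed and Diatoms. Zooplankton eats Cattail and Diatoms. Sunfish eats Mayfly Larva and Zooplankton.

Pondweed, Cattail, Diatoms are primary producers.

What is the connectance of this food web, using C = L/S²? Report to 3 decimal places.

The web has S = 11 species and L = 13 feeding links.
C = L / S² = 13 / 121 = 0.1074 ≈ 0.107.

C = 0.107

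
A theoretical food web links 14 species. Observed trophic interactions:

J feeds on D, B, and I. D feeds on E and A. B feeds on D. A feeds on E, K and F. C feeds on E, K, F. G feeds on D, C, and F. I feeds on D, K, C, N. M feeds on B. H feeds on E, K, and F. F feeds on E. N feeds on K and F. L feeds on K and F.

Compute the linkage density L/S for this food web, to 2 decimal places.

L/S = 2.00

There are L = 28 links among S = 14 species.
L/S = 28/14 = 2.0000 ≈ 2.00.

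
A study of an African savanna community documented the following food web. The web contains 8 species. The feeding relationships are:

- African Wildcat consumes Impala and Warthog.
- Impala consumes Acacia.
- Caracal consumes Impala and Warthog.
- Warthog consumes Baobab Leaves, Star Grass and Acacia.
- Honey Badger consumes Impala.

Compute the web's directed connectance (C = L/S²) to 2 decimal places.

The web has S = 8 species and L = 9 feeding links.
C = L / S² = 9 / 64 = 0.1406 ≈ 0.14.

C = 0.14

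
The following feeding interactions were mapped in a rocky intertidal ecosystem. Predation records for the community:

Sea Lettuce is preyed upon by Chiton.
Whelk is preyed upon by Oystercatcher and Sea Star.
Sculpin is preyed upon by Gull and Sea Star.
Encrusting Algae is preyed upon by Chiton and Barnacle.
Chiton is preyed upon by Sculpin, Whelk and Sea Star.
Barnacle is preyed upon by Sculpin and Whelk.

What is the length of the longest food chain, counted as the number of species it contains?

One longest chain: Encrusting Algae → Barnacle → Whelk → Sea Star.
It has 4 species and 3 links.

4 species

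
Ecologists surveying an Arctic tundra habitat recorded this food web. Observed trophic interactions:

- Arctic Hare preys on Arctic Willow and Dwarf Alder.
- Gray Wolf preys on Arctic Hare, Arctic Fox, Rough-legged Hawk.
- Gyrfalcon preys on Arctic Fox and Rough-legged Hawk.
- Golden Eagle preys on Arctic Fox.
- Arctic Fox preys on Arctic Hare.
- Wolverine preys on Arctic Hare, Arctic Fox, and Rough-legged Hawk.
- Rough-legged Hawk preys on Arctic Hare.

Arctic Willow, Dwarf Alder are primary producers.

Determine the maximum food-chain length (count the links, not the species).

3 links

One longest chain: Arctic Willow → Arctic Hare → Rough-legged Hawk → Gray Wolf.
It has 4 species and 3 links.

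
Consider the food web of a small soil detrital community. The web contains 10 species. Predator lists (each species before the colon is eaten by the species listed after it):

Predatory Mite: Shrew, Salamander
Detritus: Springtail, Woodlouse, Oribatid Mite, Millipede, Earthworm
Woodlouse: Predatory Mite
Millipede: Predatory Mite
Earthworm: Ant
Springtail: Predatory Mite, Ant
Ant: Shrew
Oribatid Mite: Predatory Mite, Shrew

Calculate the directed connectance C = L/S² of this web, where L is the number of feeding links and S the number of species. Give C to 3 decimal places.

C = 0.150

The web has S = 10 species and L = 15 feeding links.
C = L / S² = 15 / 100 = 0.1500 ≈ 0.150.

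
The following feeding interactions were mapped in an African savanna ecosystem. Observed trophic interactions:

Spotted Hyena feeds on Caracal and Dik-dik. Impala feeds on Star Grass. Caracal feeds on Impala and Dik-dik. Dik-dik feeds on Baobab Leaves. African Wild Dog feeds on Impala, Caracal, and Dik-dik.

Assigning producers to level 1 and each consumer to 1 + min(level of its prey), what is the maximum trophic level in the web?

3

Producers (level 1): Star Grass, Baobab Leaves.
Following each consumer down to its lowest-level prey: Star Grass → Impala → Caracal (levels 1 through 3).
All prey of Caracal (Impala 2, Dik-dik 2) are at level 2 or above, so Caracal is at level 1 + 2 = 3.
Every consumer has at least one prey at level 2 or below, so none exceeds level 3.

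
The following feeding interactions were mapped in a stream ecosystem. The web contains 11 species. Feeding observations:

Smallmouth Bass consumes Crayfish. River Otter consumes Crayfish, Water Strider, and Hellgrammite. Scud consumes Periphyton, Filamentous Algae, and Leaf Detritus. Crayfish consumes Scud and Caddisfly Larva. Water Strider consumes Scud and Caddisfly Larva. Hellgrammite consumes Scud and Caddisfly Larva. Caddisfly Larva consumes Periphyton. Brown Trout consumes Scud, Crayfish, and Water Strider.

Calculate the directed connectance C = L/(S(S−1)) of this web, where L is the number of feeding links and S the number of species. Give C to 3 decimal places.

The web has S = 11 species and L = 17 feeding links.
C = L / (S(S−1)) = 17 / 110 = 0.1545 ≈ 0.155.

C = 0.155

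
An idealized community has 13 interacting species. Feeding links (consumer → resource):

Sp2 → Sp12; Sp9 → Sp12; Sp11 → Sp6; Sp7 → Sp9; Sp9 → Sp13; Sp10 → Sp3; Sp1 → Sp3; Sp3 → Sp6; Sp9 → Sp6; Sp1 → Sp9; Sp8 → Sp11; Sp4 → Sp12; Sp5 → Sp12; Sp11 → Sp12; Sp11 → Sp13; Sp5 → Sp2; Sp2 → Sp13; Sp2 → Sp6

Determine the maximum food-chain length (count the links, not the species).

2 links

One longest chain: Sp13 → Sp9 → Sp7.
It has 3 species and 2 links.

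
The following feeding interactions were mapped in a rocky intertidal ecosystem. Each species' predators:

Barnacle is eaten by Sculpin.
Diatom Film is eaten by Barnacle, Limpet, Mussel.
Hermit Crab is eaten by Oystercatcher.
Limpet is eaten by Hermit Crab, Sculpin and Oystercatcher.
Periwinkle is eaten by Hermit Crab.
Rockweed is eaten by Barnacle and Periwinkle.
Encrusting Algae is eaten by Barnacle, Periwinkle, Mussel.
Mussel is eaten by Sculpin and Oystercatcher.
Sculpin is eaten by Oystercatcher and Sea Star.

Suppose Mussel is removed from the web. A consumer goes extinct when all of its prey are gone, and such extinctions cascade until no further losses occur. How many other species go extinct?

0

Remove Mussel.
Every predator of it retains at least one other prey: Sculpin still has Barnacle, Limpet; Oystercatcher still has Limpet, Sculpin, Hermit Crab.
No consumer loses all prey, so no secondary extinctions occur.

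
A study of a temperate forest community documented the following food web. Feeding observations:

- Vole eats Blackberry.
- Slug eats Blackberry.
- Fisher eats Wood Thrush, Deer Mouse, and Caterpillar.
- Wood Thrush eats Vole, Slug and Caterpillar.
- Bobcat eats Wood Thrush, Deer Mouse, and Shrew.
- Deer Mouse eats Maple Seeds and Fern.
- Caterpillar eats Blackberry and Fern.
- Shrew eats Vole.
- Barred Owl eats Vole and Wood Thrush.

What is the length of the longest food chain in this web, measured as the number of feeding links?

3 links

One longest chain: Fern → Caterpillar → Wood Thrush → Fisher.
It has 4 species and 3 links.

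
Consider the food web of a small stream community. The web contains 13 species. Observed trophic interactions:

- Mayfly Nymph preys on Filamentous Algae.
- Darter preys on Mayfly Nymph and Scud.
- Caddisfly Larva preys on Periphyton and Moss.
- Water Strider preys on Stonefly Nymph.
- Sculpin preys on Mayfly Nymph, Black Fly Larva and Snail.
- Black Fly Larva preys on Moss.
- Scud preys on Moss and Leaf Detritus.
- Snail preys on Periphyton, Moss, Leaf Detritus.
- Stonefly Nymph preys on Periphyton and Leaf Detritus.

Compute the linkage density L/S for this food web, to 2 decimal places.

L/S = 1.31

There are L = 17 links among S = 13 species.
L/S = 17/13 = 1.3077 ≈ 1.31.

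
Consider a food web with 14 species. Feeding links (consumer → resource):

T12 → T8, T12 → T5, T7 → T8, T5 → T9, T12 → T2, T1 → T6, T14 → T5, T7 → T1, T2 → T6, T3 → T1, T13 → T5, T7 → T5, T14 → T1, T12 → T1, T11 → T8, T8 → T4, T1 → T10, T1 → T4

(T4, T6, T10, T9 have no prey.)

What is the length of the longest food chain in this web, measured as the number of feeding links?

One longest chain: T4 → T1 → T3.
It has 3 species and 2 links.

2 links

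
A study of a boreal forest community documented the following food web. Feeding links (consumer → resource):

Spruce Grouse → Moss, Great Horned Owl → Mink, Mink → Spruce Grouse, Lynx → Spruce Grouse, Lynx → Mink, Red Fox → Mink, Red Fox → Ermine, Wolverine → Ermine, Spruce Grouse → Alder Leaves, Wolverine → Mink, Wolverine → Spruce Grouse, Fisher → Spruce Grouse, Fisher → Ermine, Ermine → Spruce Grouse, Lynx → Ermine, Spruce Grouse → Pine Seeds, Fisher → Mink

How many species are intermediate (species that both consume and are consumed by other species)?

Intermediate species (has both prey and predators): Spruce Grouse, Ermine, Mink.
Count: 3.

3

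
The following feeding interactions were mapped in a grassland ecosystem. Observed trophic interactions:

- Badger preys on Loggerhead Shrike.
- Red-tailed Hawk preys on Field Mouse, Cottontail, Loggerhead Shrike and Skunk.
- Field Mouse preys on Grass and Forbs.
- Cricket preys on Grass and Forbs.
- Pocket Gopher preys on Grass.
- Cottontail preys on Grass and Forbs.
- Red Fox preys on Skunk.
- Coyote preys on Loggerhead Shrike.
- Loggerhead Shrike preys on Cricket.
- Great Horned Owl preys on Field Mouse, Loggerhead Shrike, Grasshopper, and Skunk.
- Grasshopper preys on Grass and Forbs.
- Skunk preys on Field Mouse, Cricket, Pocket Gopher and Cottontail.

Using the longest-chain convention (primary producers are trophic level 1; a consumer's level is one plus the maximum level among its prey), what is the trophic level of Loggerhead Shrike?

Grass is a producer → level 1.
Cricket eats Grass (level 1); other prey at levels: Forbs 1 → level 2.
Loggerhead Shrike eats Cricket → level 3.

Trophic level 3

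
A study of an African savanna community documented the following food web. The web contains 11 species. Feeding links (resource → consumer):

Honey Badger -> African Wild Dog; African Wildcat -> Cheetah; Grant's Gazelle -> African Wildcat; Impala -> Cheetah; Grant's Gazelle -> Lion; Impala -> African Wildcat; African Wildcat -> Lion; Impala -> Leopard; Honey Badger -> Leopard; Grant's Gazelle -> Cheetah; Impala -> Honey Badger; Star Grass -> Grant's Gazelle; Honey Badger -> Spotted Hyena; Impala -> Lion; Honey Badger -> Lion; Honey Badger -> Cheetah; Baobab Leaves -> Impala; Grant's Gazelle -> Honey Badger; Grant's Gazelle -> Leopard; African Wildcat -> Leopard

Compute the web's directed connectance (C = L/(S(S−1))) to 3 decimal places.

C = 0.182

The web has S = 11 species and L = 20 feeding links.
C = L / (S(S−1)) = 20 / 110 = 0.1818 ≈ 0.182.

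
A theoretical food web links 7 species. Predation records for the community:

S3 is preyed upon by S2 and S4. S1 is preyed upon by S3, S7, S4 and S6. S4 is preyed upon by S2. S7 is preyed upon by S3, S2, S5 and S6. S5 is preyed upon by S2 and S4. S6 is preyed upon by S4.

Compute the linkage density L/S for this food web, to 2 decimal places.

L/S = 2.00

There are L = 14 links among S = 7 species.
L/S = 14/7 = 2.0000 ≈ 2.00.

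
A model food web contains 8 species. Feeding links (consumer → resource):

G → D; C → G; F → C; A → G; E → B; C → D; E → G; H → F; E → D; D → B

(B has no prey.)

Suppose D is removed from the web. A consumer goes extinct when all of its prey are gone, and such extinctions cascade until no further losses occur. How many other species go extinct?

5

Remove D.
Round 1: G (all prey gone) → extinct.
Round 2: C (all prey gone), A (all prey gone) → extinct.
Round 3: F (all prey gone) → extinct.
Round 4: H (all prey gone) → extinct.
No further losses. Total secondary extinctions: 5.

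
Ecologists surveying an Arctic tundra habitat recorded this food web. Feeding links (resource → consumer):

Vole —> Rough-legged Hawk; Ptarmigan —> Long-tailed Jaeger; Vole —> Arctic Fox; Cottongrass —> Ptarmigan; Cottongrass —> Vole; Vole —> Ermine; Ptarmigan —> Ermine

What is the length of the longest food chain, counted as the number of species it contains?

One longest chain: Cottongrass → Vole → Rough-legged Hawk.
It has 3 species and 2 links.

3 species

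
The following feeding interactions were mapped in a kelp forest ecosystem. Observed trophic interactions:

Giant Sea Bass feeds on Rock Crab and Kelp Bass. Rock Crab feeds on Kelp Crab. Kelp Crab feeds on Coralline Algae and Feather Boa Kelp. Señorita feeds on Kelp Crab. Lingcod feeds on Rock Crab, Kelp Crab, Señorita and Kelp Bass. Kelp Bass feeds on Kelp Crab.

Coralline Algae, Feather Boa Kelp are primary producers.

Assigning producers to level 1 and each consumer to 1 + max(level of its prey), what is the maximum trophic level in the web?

Producers (level 1): Coralline Algae, Feather Boa Kelp.
Coralline Algae → Kelp Crab → Rock Crab → Lingcod gives Lingcod level 4.
No species has a prey at level 4, so no species reaches level 5.

4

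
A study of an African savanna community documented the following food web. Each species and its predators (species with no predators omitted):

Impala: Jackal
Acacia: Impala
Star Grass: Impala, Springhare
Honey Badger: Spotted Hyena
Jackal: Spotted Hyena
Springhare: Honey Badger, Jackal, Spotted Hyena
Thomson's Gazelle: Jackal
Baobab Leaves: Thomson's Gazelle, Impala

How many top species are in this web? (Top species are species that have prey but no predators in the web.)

Top species (has prey, but nothing eats it): Spotted Hyena.
Count: 1.

1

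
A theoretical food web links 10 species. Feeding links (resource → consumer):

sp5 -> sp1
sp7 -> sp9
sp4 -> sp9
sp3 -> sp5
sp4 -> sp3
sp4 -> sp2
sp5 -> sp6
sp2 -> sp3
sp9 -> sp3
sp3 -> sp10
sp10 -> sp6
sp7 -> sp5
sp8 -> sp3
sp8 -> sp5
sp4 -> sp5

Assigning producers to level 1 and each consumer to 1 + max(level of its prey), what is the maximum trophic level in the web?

Producers (level 1): sp7, sp4, sp8.
sp4 → sp2 → sp3 → sp5 → sp1 gives sp1 level 5.
No species has a prey at level 5, so no species reaches level 6.

5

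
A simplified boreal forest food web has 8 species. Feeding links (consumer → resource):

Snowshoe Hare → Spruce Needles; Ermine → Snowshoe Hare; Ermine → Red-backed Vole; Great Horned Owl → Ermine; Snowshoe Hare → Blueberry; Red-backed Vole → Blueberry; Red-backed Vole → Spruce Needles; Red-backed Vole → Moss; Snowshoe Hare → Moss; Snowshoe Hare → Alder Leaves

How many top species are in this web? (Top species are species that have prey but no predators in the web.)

Top species (has prey, but nothing eats it): Great Horned Owl.
Count: 1.

1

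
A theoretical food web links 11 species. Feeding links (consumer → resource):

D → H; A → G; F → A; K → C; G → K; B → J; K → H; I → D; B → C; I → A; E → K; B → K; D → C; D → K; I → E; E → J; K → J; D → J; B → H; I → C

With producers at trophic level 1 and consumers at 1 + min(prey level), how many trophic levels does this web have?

5

Producers (level 1): C, J, H.
Following each consumer down to its lowest-level prey: C → K → G → A → F (levels 1 through 5).
All prey of F (A 4) are at level 4 or above, so F is at level 1 + 4 = 5.
Every consumer has at least one prey at level 4 or below, so none exceeds level 5.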